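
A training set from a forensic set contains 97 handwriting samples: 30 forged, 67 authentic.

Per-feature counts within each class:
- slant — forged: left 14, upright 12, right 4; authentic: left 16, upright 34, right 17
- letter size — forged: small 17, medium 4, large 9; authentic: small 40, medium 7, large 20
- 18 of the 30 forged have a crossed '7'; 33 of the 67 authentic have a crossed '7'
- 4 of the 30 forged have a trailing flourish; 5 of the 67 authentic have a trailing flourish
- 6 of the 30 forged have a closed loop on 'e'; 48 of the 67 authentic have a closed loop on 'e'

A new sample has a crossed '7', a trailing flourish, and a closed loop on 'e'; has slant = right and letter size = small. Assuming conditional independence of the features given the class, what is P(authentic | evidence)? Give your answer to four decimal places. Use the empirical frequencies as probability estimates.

0.8805

forged: (30/97) × (4/30) × (17/30) × (18/30) × (4/30) × (6/30) ≈ 0.000373883
authentic: (67/97) × (17/67) × (40/67) × (33/67) × (5/67) × (48/67) ≈ 0.00275526
P(authentic | x) = 0.00275526 / 0.003129143 ≈ 0.8805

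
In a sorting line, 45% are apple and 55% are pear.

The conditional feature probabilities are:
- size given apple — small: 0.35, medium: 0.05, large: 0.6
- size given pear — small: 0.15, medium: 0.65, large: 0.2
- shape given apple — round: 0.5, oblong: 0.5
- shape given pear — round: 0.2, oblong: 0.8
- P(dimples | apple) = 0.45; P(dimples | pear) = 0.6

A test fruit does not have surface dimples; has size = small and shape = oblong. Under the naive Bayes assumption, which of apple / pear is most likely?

apple

apple: 0.45 × 0.35 × 0.5 × (1−0.45) = 0.0433125
pear: 0.55 × 0.15 × 0.8 × (1−0.6) = 0.0264
Highest score → apple.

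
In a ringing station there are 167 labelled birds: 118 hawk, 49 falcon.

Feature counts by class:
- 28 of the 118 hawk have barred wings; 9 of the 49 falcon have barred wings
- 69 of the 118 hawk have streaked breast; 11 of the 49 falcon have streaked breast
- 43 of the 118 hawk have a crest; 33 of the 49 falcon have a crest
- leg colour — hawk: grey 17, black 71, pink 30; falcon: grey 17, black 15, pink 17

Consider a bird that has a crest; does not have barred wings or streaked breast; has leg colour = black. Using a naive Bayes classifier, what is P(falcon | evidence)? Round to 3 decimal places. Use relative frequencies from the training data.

hawk: (118/167) × (90/118) × (49/118) × (43/118) × (71/118) ≈ 0.0490685
falcon: (49/167) × (40/49) × (38/49) × (33/49) × (15/49) ≈ 0.0382952
P(falcon | x) = 0.0382952 / 0.0873637 ≈ 0.438

0.438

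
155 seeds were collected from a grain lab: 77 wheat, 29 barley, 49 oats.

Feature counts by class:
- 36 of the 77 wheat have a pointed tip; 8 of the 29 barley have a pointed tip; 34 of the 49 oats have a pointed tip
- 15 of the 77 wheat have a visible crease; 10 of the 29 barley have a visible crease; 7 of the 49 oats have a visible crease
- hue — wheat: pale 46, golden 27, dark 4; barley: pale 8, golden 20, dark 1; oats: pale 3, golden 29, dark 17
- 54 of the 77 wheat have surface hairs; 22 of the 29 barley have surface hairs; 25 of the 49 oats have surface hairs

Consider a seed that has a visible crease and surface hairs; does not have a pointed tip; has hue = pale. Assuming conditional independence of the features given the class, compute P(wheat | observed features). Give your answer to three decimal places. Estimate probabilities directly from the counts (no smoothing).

0.679

wheat: (77/155) × (41/77) × (15/77) × (46/77) × (54/77) ≈ 0.0215885
barley: (29/155) × (21/29) × (10/29) × (8/29) × (22/29) ≈ 0.00977701
oats: (49/155) × (15/49) × (7/49) × (3/49) × (25/49) ≈ 0.000431848
P(wheat | x) = 0.0215885 / 0.031797358 ≈ 0.679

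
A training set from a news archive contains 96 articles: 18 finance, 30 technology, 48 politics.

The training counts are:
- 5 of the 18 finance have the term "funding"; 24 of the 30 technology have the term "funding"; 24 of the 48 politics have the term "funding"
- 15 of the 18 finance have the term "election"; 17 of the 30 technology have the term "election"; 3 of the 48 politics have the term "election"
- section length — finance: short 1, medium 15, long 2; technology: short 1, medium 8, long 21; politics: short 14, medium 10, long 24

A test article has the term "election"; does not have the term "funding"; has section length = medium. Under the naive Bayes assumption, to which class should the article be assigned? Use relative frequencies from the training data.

finance: (18/96) × (13/18) × (15/18) × (15/18) ≈ 0.0940394
technology: (30/96) × (6/30) × (17/30) × (8/30) ≈ 0.00944444
politics: (48/96) × (24/48) × (3/48) × (10/48) ≈ 0.00325521
Highest score → finance.

finance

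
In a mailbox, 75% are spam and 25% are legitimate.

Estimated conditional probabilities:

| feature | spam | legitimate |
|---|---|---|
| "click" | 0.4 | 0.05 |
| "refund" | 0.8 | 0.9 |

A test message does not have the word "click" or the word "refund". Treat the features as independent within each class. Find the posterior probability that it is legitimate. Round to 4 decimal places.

spam: 0.75 × (1−0.4) × (1−0.8) = 0.09
legitimate: 0.25 × (1−0.05) × (1−0.9) = 0.02375
P(legitimate | x) = 0.02375 / 0.11375 ≈ 0.2088

0.2088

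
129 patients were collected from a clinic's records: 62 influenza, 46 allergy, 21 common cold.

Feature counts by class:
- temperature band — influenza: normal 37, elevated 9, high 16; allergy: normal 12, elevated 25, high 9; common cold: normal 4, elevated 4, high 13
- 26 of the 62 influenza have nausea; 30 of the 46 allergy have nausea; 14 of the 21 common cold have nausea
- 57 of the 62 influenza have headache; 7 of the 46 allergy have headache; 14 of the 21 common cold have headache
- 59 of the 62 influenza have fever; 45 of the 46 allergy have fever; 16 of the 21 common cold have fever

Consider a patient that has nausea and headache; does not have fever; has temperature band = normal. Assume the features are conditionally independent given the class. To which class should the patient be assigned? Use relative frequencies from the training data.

influenza

influenza: (62/129) × (37/62) × (26/62) × (57/62) × (3/62) ≈ 0.00535065
allergy: (46/129) × (12/46) × (30/46) × (7/46) × (1/46) ≈ 0.000200695
common cold: (21/129) × (4/21) × (14/21) × (14/21) × (5/21) ≈ 0.00328124
Highest score → influenza.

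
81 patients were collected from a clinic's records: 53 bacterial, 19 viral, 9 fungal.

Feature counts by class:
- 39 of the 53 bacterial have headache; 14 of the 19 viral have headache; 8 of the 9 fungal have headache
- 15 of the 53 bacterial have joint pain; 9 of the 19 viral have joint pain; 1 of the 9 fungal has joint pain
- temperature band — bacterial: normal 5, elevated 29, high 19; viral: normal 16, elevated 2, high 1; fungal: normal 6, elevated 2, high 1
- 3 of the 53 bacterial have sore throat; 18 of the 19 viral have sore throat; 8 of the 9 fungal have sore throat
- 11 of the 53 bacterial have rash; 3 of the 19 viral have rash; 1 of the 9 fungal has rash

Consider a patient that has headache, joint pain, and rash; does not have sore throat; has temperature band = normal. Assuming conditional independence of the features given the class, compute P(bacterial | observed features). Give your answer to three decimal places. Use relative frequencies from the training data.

0.791

bacterial: (53/81) × (39/53) × (15/53) × (5/53) × (50/53) × (11/53) ≈ 0.0025171
viral: (19/81) × (14/19) × (9/19) × (16/19) × (1/19) × (3/19) ≈ 0.000572944
fungal: (9/81) × (8/9) × (1/9) × (6/9) × (1/9) × (1/9) ≈ 0.0000903205
P(bacterial | x) = 0.0025171 / 0.0031803645 ≈ 0.791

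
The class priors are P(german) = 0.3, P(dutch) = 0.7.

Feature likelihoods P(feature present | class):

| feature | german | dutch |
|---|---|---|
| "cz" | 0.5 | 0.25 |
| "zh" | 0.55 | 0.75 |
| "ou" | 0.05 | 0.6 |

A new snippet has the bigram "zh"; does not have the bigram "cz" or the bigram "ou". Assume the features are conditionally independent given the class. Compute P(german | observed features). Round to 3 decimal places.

german: 0.3 × (1−0.5) × 0.55 × (1−0.05) = 0.078375
dutch: 0.7 × (1−0.25) × 0.75 × (1−0.6) = 0.1575
P(german | x) = 0.078375 / 0.235875 ≈ 0.332

0.332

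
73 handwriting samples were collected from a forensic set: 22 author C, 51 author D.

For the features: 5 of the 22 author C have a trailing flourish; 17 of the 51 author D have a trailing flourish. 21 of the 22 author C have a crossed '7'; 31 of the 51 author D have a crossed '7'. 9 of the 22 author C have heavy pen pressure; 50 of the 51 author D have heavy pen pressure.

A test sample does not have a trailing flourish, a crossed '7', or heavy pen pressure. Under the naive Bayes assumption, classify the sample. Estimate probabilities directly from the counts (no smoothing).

author C

author C: (22/73) × (17/22) × (1/22) × (13/22) ≈ 0.00625495
author D: (51/73) × (34/51) × (20/51) × (1/51) ≈ 0.00358134
Highest score → author C.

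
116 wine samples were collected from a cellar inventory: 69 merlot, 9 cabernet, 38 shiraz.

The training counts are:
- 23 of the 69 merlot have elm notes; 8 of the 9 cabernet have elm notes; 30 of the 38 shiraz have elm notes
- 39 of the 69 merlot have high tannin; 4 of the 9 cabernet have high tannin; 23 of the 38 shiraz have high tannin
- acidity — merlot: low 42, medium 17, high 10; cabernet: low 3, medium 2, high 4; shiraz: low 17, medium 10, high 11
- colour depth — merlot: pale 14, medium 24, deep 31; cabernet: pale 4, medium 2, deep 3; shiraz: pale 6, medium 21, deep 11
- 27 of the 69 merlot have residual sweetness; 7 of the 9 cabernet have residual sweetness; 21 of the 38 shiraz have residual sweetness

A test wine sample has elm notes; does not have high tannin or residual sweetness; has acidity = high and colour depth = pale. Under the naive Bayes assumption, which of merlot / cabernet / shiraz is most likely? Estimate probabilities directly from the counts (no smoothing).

shiraz

merlot: (69/116) × (23/69) × (30/69) × (10/69) × (14/69) × (42/69) ≈ 0.00154302
cabernet: (9/116) × (8/9) × (5/9) × (4/9) × (4/9) × (2/9) ≈ 0.00168183
shiraz: (38/116) × (30/38) × (15/38) × (11/38) × (6/38) × (17/38) ≈ 0.00208744
Highest score → shiraz.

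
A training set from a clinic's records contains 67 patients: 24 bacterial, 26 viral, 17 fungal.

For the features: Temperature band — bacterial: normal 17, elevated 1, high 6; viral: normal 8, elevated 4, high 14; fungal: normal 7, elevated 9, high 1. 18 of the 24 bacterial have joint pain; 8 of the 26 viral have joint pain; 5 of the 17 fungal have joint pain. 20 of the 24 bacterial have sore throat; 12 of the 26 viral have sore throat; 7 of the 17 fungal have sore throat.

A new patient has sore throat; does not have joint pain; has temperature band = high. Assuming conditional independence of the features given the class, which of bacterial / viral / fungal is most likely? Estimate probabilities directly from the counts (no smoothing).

viral

bacterial: (24/67) × (6/24) × (6/24) × (20/24) ≈ 0.0186567
viral: (26/67) × (14/26) × (18/26) × (12/26) ≈ 0.0667668
fungal: (17/67) × (1/17) × (12/17) × (7/17) ≈ 0.00433817
Highest score → viral.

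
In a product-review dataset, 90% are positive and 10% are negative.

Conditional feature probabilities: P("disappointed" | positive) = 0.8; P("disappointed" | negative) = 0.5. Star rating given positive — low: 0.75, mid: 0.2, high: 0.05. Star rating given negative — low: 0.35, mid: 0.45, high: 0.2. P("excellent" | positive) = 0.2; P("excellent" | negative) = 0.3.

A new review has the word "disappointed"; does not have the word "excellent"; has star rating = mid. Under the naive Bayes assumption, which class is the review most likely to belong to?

positive: 0.9 × 0.8 × 0.2 × (1−0.2) = 0.1152
negative: 0.1 × 0.5 × 0.45 × (1−0.3) = 0.01575
Highest score → positive.

positive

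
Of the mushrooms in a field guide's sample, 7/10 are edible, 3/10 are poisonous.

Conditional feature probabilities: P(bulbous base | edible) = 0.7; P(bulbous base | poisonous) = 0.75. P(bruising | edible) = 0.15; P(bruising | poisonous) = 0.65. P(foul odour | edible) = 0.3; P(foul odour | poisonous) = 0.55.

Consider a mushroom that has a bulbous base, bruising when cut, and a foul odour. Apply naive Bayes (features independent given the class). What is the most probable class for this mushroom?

edible: 0.7 × 0.7 × 0.15 × 0.3 = 0.02205
poisonous: 0.3 × 0.75 × 0.65 × 0.55 = 0.0804375
Highest score → poisonous.

poisonous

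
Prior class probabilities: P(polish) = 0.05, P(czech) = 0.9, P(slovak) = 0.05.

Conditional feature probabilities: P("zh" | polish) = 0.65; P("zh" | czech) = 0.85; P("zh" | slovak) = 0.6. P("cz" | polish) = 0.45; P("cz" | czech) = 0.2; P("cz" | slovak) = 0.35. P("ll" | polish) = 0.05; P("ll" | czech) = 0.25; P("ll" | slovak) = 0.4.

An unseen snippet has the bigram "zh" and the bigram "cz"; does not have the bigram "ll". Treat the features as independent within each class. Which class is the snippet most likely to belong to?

polish: 0.05 × 0.65 × 0.45 × (1−0.05) = 0.01389375
czech: 0.9 × 0.85 × 0.2 × (1−0.25) = 0.11475
slovak: 0.05 × 0.6 × 0.35 × (1−0.4) = 0.0063
Highest score → czech.

czech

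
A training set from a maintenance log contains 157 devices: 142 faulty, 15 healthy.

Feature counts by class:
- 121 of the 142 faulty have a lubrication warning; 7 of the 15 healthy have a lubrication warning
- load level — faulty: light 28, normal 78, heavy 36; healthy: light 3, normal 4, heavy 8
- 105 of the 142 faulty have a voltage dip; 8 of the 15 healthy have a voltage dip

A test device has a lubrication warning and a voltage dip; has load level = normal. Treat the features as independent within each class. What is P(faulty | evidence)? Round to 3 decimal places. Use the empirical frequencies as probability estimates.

0.980

faulty: (142/157) × (121/142) × (78/142) × (105/142) ≈ 0.313035
healthy: (15/157) × (7/15) × (4/15) × (8/15) ≈ 0.00634112
P(faulty | x) = 0.313035 / 0.31937612 ≈ 0.980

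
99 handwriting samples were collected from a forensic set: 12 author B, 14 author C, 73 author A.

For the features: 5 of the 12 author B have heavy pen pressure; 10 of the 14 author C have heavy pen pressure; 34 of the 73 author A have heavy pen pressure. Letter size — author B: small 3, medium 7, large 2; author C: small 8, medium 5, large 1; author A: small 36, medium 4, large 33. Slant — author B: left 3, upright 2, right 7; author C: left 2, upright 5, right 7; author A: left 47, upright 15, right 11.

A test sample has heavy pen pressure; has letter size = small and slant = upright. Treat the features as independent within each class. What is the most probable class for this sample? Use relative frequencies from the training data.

author B: (12/99) × (5/12) × (3/12) × (2/12) ≈ 0.00210438
author C: (14/99) × (10/14) × (8/14) × (5/14) ≈ 0.0206143
author A: (73/99) × (34/73) × (36/73) × (15/73) ≈ 0.034801
Highest score → author A.

author A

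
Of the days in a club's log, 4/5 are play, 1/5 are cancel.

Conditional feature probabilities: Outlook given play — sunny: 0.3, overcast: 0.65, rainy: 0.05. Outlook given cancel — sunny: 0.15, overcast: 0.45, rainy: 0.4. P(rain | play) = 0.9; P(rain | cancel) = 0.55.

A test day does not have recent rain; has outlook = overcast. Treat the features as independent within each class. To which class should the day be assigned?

play: 0.8 × 0.65 × (1−0.9) = 0.052
cancel: 0.2 × 0.45 × (1−0.55) = 0.0405
Highest score → play.

play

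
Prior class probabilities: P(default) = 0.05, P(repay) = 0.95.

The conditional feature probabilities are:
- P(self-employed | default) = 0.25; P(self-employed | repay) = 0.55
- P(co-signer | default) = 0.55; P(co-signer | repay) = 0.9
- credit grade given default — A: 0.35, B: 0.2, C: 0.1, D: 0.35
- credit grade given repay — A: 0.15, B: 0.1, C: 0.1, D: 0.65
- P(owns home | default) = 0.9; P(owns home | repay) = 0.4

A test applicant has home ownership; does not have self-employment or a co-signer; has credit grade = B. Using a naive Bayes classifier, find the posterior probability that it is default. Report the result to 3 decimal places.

0.640

default: 0.05 × (1−0.25) × (1−0.55) × 0.2 × 0.9 = 0.0030375
repay: 0.95 × (1−0.55) × (1−0.9) × 0.1 × 0.4 = 0.00171
P(default | x) = 0.0030375 / 0.0047475 ≈ 0.640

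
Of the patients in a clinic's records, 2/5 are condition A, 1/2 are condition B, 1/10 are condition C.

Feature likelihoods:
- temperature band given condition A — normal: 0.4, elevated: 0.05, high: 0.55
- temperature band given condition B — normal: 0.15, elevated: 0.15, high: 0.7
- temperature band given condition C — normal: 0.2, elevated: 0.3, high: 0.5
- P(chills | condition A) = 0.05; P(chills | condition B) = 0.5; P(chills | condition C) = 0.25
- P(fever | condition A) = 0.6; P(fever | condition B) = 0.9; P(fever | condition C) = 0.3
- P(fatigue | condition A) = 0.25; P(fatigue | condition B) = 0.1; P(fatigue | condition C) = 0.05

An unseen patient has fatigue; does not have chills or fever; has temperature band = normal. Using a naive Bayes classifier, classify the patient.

condition A

condition A: 0.4 × 0.4 × (1−0.05) × (1−0.6) × 0.25 = 0.0152
condition B: 0.5 × 0.15 × (1−0.5) × (1−0.9) × 0.1 = 0.000375
condition C: 0.1 × 0.2 × (1−0.25) × (1−0.3) × 0.05 = 0.000525
Highest score → condition A.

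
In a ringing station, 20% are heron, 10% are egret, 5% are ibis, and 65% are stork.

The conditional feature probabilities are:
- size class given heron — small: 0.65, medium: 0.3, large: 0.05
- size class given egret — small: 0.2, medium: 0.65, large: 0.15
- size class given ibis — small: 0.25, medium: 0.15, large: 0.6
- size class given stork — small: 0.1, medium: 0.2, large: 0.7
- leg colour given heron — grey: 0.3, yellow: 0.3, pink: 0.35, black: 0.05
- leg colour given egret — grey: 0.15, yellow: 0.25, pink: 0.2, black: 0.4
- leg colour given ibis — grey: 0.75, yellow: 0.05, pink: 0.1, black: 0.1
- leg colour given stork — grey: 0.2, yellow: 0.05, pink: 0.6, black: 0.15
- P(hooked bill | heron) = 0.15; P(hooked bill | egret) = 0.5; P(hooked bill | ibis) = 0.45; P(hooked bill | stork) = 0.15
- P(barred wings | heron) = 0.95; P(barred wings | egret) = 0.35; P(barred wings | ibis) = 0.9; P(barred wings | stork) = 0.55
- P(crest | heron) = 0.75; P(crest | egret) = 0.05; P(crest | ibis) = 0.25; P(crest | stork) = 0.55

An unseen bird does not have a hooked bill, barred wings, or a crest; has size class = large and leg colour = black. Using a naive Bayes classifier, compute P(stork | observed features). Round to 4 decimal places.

0.8557

heron: 0.2 × 0.05 × 0.05 × (1−0.15) × (1−0.95) × (1−0.75) = 0.0000053125
egret: 0.1 × 0.15 × 0.4 × (1−0.5) × (1−0.35) × (1−0.05) = 0.0018525
ibis: 0.05 × 0.6 × 0.1 × (1−0.45) × (1−0.9) × (1−0.25) = 0.00012375
stork: 0.65 × 0.7 × 0.15 × (1−0.15) × (1−0.55) × (1−0.55) = 0.01174753125
P(stork | x) = 0.01174753125 / 0.01372909375 ≈ 0.8557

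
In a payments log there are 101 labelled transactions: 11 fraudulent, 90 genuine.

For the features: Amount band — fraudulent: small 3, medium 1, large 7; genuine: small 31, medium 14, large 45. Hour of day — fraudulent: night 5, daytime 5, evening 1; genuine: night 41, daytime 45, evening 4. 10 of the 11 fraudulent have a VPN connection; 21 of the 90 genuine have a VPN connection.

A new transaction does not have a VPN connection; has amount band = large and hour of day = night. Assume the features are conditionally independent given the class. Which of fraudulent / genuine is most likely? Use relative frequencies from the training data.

fraudulent: (11/101) × (7/11) × (5/11) × (1/11) ≈ 0.00286392
genuine: (90/101) × (45/90) × (41/90) × (69/90) ≈ 0.155611
Highest score → genuine.

genuine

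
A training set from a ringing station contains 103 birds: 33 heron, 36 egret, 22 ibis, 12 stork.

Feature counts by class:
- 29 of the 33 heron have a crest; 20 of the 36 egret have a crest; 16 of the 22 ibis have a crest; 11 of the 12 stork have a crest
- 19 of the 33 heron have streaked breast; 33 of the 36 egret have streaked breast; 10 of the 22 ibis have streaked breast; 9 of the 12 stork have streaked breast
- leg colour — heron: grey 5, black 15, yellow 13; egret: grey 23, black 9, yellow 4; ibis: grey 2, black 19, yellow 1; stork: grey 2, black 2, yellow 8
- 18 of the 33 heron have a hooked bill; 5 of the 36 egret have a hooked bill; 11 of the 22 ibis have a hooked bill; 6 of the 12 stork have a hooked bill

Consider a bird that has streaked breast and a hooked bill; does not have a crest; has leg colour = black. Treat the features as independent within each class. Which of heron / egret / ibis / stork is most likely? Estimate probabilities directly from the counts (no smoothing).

heron: (33/103) × (4/33) × (19/33) × (15/33) × (18/33) ≈ 0.00554368
egret: (36/103) × (16/36) × (33/36) × (9/36) × (5/36) ≈ 0.00494426
ibis: (22/103) × (6/22) × (10/22) × (19/22) × (11/22) ≈ 0.0114338
stork: (12/103) × (1/12) × (9/12) × (2/12) × (6/12) ≈ 0.000606796
Highest score → ibis.

ibis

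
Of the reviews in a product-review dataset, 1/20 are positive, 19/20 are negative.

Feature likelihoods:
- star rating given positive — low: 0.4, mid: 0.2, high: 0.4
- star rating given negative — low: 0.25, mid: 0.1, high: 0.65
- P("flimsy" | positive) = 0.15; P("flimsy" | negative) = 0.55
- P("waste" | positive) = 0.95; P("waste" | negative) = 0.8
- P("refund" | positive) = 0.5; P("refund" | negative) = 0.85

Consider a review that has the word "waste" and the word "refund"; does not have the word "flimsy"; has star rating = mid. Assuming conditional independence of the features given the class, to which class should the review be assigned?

positive: 0.05 × 0.2 × (1−0.15) × 0.95 × 0.5 = 0.0040375
negative: 0.95 × 0.1 × (1−0.55) × 0.8 × 0.85 = 0.02907
Highest score → negative.

negative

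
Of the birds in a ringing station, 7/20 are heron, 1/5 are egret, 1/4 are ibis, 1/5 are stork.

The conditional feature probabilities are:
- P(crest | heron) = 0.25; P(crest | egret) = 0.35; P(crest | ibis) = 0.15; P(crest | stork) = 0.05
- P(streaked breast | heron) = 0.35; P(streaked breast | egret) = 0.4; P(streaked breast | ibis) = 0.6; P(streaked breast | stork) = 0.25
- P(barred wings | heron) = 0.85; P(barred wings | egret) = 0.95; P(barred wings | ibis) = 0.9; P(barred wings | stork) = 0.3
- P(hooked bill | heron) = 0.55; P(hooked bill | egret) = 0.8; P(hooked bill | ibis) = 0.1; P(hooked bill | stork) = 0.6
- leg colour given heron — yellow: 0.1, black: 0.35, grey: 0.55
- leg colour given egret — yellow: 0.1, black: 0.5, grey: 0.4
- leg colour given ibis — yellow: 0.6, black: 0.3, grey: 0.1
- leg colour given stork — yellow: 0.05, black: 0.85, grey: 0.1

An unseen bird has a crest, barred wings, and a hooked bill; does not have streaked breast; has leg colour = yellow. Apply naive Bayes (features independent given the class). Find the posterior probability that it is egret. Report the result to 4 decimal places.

heron: 0.35 × 0.25 × (1−0.35) × 0.85 × 0.55 × 0.1 = 0.00265890625
egret: 0.2 × 0.35 × (1−0.4) × 0.95 × 0.8 × 0.1 = 0.003192
ibis: 0.25 × 0.15 × (1−0.6) × 0.9 × 0.1 × 0.6 = 0.00081
stork: 0.2 × 0.05 × (1−0.25) × 0.3 × 0.6 × 0.05 = 0.0000675
P(egret | x) = 0.003192 / 0.00672840625 ≈ 0.4744

0.4744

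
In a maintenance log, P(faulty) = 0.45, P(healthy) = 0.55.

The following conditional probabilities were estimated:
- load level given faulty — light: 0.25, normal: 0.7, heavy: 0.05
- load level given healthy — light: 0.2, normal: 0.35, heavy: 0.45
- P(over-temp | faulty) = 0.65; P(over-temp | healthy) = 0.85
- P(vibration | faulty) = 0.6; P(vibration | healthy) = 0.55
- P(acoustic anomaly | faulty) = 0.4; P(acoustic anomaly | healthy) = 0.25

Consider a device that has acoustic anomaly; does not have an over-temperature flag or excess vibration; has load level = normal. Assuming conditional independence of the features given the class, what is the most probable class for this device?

faulty

faulty: 0.45 × 0.7 × (1−0.65) × (1−0.6) × 0.4 = 0.01764
healthy: 0.55 × 0.35 × (1−0.85) × (1−0.55) × 0.25 = 0.0032484375
Highest score → faulty.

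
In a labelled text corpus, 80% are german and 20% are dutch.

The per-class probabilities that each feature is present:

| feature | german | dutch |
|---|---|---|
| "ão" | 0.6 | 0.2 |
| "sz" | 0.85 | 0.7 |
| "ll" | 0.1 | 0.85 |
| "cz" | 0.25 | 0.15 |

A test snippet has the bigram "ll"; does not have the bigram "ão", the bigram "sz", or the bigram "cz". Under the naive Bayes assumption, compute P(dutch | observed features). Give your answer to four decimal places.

0.9060

german: 0.8 × (1−0.6) × (1−0.85) × 0.1 × (1−0.25) = 0.0036
dutch: 0.2 × (1−0.2) × (1−0.7) × 0.85 × (1−0.15) = 0.03468
P(dutch | x) = 0.03468 / 0.03828 ≈ 0.9060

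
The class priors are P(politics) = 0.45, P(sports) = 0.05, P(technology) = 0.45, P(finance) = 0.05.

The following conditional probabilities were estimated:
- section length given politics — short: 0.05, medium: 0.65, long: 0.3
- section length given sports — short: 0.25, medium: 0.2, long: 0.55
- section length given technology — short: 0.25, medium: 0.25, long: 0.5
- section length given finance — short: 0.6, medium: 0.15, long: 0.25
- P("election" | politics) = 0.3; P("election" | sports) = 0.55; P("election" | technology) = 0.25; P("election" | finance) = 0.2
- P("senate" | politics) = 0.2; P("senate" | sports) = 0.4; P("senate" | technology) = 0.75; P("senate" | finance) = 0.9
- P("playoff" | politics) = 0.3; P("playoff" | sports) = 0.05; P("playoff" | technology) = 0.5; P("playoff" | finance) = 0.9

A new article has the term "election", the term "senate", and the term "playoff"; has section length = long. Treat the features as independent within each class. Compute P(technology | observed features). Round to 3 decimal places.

politics: 0.45 × 0.3 × 0.3 × 0.2 × 0.3 = 0.00243
sports: 0.05 × 0.55 × 0.55 × 0.4 × 0.05 = 0.0003025
technology: 0.45 × 0.5 × 0.25 × 0.75 × 0.5 = 0.02109375
finance: 0.05 × 0.25 × 0.2 × 0.9 × 0.9 = 0.002025
P(technology | x) = 0.02109375 / 0.02585125 ≈ 0.816

0.816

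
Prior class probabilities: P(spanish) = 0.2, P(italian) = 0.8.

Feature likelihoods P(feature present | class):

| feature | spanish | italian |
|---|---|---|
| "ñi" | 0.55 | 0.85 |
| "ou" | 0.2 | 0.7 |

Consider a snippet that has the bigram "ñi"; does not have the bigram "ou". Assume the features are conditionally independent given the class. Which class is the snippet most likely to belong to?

italian

spanish: 0.2 × 0.55 × (1−0.2) = 0.088
italian: 0.8 × 0.85 × (1−0.7) = 0.204
Highest score → italian.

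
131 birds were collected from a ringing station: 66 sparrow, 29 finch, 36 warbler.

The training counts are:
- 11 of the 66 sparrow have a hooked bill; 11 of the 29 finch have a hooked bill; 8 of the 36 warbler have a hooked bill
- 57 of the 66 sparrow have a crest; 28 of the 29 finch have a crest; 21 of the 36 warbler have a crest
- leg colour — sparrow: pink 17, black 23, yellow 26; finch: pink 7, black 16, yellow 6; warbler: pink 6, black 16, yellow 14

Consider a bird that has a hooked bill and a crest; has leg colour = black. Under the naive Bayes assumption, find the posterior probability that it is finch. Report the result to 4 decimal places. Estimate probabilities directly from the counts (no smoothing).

0.5211

sparrow: (66/131) × (11/66) × (57/66) × (23/66) ≈ 0.0252718
finch: (29/131) × (11/29) × (28/29) × (16/29) ≈ 0.0447305
warbler: (36/131) × (8/36) × (21/36) × (16/36) ≈ 0.0158326
P(finch | x) = 0.0447305 / 0.0858349 ≈ 0.5211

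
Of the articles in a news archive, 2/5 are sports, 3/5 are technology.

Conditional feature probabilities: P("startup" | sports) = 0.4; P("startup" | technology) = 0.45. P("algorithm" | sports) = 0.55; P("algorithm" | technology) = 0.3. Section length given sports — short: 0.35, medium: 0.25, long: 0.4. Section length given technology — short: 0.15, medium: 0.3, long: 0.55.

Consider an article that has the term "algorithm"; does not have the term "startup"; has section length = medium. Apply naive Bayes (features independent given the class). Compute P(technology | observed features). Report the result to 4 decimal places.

sports: 0.4 × (1−0.4) × 0.55 × 0.25 = 0.033
technology: 0.6 × (1−0.45) × 0.3 × 0.3 = 0.0297
P(technology | x) = 0.0297 / 0.0627 ≈ 0.4737

0.4737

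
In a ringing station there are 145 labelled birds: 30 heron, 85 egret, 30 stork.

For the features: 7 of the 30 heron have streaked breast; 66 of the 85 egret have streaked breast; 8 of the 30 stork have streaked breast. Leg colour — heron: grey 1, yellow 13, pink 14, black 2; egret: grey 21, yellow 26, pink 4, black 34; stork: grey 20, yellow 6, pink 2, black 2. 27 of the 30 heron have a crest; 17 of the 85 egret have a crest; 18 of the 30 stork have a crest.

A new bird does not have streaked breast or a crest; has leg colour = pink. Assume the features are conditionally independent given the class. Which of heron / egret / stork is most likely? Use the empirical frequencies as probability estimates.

heron: (30/145) × (23/30) × (14/30) × (3/30) ≈ 0.0074023
egret: (85/145) × (19/85) × (4/85) × (68/85) ≈ 0.00493306
stork: (30/145) × (22/30) × (2/30) × (12/30) ≈ 0.00404598
Highest score → heron.

heron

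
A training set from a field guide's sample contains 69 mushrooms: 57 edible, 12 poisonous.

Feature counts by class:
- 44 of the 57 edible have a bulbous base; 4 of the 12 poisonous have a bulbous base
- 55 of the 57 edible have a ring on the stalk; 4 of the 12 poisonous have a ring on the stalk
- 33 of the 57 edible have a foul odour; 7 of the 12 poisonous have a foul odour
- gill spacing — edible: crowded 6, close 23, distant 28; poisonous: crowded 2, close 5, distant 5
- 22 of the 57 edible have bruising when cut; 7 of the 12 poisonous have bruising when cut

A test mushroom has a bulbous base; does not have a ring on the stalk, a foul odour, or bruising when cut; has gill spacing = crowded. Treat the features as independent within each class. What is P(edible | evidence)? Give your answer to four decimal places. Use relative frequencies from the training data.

0.3526

edible: (57/69) × (44/57) × (2/57) × (24/57) × (6/57) × (35/57) ≈ 0.000608926
poisonous: (12/69) × (4/12) × (8/12) × (5/12) × (2/12) × (5/12) ≈ 0.00111827
P(edible | x) = 0.000608926 / 0.001727196 ≈ 0.3526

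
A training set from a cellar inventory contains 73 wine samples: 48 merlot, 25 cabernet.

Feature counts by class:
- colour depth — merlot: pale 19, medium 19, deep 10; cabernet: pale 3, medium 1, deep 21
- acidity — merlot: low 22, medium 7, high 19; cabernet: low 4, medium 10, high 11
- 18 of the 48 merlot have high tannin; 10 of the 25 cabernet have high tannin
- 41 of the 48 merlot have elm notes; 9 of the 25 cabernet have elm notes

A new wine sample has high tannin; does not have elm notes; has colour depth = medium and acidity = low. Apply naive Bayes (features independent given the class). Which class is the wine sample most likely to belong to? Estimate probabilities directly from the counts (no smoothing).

merlot: (48/73) × (19/48) × (22/48) × (18/48) × (7/48) ≈ 0.00652379
cabernet: (25/73) × (1/25) × (4/25) × (10/25) × (16/25) ≈ 0.000561096
Highest score → merlot.

merlot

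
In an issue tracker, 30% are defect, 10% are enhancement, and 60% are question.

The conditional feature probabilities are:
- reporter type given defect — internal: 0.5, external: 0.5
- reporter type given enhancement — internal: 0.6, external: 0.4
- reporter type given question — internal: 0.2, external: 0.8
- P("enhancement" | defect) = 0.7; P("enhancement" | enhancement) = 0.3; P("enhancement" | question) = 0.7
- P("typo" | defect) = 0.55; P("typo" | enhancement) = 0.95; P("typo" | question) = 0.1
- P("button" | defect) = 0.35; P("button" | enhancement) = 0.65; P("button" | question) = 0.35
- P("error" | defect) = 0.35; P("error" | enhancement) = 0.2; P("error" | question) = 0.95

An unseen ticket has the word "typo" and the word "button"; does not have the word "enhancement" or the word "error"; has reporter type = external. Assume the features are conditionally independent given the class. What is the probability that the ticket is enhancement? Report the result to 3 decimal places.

0.702

defect: 0.3 × 0.5 × (1−0.7) × 0.55 × 0.35 × (1−0.35) = 0.005630625
enhancement: 0.1 × 0.4 × (1−0.3) × 0.95 × 0.65 × (1−0.2) = 0.013832
question: 0.6 × 0.8 × (1−0.7) × 0.1 × 0.35 × (1−0.95) = 0.000252
P(enhancement | x) = 0.013832 / 0.019714625 ≈ 0.702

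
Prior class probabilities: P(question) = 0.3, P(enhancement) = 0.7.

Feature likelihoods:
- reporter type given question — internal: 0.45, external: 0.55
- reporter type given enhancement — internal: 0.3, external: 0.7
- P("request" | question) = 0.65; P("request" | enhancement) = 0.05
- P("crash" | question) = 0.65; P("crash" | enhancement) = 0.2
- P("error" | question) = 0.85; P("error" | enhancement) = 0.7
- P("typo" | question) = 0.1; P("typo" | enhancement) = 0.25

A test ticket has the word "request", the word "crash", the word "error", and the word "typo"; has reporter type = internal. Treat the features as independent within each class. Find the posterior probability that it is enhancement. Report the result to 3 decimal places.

question: 0.3 × 0.45 × 0.65 × 0.65 × 0.85 × 0.1 = 0.0048481875
enhancement: 0.7 × 0.3 × 0.05 × 0.2 × 0.7 × 0.25 = 0.0003675
P(enhancement | x) = 0.0003675 / 0.0052156875 ≈ 0.070

0.070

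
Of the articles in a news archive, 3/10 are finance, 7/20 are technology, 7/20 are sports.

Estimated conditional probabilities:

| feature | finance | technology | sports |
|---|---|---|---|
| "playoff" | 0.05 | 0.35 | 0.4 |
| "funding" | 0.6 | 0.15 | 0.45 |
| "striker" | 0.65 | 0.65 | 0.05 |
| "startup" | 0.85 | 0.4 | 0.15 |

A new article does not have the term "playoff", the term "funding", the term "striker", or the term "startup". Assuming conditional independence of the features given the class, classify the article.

finance: 0.3 × (1−0.05) × (1−0.6) × (1−0.65) × (1−0.85) = 0.005985
technology: 0.35 × (1−0.35) × (1−0.15) × (1−0.65) × (1−0.4) = 0.04060875
sports: 0.35 × (1−0.4) × (1−0.45) × (1−0.05) × (1−0.15) = 0.09326625
Highest score → sports.

sports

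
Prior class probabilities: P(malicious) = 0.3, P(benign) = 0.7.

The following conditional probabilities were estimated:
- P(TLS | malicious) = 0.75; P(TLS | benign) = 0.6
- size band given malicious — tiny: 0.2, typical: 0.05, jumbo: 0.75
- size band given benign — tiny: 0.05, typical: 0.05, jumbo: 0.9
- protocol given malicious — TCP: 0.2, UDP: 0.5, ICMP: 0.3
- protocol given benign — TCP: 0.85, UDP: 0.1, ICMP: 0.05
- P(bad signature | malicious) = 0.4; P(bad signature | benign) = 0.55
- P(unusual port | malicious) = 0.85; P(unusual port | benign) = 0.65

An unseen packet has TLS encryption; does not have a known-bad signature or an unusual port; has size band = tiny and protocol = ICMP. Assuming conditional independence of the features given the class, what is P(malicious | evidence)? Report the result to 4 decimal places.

0.8802

malicious: 0.3 × 0.75 × 0.2 × 0.3 × (1−0.4) × (1−0.85) = 0.001215
benign: 0.7 × 0.6 × 0.05 × 0.05 × (1−0.55) × (1−0.65) = 0.000165375
P(malicious | x) = 0.001215 / 0.001380375 ≈ 0.8802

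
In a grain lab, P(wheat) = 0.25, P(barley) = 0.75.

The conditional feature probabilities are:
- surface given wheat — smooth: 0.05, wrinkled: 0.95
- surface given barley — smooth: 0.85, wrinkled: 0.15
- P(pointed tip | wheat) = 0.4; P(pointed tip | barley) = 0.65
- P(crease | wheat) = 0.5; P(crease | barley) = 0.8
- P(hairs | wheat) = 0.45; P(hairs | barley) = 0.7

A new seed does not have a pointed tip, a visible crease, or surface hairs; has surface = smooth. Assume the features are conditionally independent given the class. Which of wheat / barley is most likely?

wheat: 0.25 × 0.05 × (1−0.4) × (1−0.5) × (1−0.45) = 0.0020625
barley: 0.75 × 0.85 × (1−0.65) × (1−0.8) × (1−0.7) = 0.0133875
Highest score → barley.

barley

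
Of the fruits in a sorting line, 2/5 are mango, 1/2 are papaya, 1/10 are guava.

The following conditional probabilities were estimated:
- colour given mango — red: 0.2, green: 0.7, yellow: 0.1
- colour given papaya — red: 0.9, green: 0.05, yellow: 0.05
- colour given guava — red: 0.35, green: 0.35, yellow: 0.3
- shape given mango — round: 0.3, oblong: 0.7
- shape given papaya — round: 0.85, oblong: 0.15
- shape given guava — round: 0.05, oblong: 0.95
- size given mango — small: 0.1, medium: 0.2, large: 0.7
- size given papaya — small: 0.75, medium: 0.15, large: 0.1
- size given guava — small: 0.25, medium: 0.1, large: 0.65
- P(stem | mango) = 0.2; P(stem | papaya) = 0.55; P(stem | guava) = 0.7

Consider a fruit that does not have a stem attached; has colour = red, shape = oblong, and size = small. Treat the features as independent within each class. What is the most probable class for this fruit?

papaya

mango: 0.4 × 0.2 × 0.7 × 0.1 × (1−0.2) = 0.00448
papaya: 0.5 × 0.9 × 0.15 × 0.75 × (1−0.55) = 0.02278125
guava: 0.1 × 0.35 × 0.95 × 0.25 × (1−0.7) = 0.00249375
Highest score → papaya.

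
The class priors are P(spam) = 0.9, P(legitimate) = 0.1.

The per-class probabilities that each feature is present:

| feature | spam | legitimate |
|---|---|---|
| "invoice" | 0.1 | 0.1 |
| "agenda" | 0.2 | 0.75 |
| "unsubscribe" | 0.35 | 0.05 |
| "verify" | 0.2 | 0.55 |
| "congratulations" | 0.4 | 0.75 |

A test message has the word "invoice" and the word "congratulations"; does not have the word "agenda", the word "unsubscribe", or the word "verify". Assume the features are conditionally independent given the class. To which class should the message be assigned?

spam: 0.9 × 0.1 × (1−0.2) × (1−0.35) × (1−0.2) × 0.4 = 0.014976
legitimate: 0.1 × 0.1 × (1−0.75) × (1−0.05) × (1−0.55) × 0.75 = 0.0008015625
Highest score → spam.

spam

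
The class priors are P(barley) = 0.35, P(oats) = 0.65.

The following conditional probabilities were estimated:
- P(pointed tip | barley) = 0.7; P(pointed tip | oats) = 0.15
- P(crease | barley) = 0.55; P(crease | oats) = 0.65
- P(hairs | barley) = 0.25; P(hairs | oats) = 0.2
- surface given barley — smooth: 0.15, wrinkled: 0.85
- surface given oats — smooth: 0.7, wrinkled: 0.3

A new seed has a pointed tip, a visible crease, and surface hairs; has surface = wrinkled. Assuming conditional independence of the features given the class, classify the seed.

barley

barley: 0.35 × 0.7 × 0.55 × 0.25 × 0.85 = 0.028634375
oats: 0.65 × 0.15 × 0.65 × 0.2 × 0.3 = 0.0038025
Highest score → barley.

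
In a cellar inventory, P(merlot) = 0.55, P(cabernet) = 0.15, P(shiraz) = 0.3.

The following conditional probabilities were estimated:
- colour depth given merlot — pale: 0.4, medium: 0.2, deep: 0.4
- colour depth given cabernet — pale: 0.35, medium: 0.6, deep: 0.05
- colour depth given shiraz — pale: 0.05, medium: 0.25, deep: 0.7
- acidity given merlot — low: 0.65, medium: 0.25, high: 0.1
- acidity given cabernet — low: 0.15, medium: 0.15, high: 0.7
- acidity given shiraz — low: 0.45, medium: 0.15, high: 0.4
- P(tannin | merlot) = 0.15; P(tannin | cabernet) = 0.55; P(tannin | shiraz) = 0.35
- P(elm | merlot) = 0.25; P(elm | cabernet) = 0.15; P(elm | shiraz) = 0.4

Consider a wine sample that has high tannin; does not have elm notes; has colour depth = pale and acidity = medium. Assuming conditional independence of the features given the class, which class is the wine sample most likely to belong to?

merlot

merlot: 0.55 × 0.4 × 0.25 × 0.15 × (1−0.25) = 0.0061875
cabernet: 0.15 × 0.35 × 0.15 × 0.55 × (1−0.15) = 0.0036815625
shiraz: 0.3 × 0.05 × 0.15 × 0.35 × (1−0.4) = 0.0004725
Highest score → merlot.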